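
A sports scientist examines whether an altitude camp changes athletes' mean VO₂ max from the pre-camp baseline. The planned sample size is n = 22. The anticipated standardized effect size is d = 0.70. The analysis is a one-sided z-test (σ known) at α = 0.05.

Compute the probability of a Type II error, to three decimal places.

Noncentrality parameter: δ = d·√n = 0.70 × √22 = 3.2833
Critical value for a one-sided test at α = 0.05: z_α = 1.645.
Power = Φ(δ − 1.645) = Φ(1.638) = 0.9493.
Type II error: β = 1 − power = 1 − 0.9493 = 0.0507.

β ≈ 0.051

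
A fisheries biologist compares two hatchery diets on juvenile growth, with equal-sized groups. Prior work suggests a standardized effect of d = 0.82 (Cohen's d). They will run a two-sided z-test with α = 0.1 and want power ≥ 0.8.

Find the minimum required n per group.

n = 19 per group

For power 0.8 need Φ(δ − z_{0.05}) = 0.8, so δ = z_{0.05} + z_{0.20} = 1.645 + 0.842 = 2.486.
(Ignoring the negligible lower-tail rejection probability gives the usual closed-form inversion.)
δ = d·√(n/2) ⇒ n = 2(δ/d)² = 2 × (2.486 / 0.82)² = 18.39.
Round up to the next whole unit.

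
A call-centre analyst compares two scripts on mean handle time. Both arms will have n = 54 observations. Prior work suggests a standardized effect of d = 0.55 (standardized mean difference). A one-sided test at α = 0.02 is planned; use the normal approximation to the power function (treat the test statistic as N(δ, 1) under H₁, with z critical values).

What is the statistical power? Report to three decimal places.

Noncentrality parameter: λ = d·√(n/2) = 0.55 × √(54/2) = 2.8579
One-sided α = 0.02 → critical value z_{0.02} = 2.054.
Power = Φ(λ − 2.054) = Φ(0.804) = 0.7893.

Power ≈ 0.789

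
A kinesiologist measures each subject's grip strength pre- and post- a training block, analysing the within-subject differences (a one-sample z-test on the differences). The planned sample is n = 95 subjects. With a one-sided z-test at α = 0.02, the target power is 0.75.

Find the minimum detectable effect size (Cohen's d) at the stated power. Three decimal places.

d ≈ 0.280

Need Φ(δ − 2.054) = 0.75, so δ = 2.054 + 0.674 = 2.728.
δ = d·√n ⇒ d = δ/√n = 2.728/√95 = 0.2799.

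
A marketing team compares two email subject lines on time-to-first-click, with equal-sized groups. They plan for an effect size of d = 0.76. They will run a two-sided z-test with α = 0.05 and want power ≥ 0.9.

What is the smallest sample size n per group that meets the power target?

Set Φ(δ − 1.960) = 0.9; then δ − 1.960 = Φ⁻¹(0.9) = 1.282, giving δ = 3.242.
(Ignoring the negligible lower-tail rejection probability gives the usual closed-form inversion.)
δ = d·√(n/2) ⇒ n = 2(δ/d)² = 2 × (3.242 / 0.76)² = 36.38.
Rounding up, n = 37 per group.

n = 37 per group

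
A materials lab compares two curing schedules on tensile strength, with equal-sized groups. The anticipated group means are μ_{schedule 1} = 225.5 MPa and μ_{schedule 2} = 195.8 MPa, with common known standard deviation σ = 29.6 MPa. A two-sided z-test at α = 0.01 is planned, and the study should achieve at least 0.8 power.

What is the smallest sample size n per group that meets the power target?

Standardized effect: d = |μ_{schedule 1} − μ_{schedule 2}| / σ = |225.5 − 195.8| / 29.6 = 1.0034
For power 0.8 need Φ(δ − z_{0.005}) = 0.8, so δ = z_{0.005} + z_{0.20} = 2.576 + 0.842 = 3.417.
(For δ > 0 the lower-tail rejection region contributes negligibly to power, so the one-term inversion is standard.)
δ = d·√(n/2) ⇒ n = 2(δ/d)² = 2 × (3.417 / 1.0034)² = 23.20.
Rounding up, n = 24 per group.

n = 24 per group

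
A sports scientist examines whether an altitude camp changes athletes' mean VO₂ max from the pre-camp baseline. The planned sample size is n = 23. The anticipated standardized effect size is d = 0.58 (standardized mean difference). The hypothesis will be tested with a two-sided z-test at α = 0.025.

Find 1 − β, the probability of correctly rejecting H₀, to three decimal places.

Noncentrality parameter: δ = d·√n = 0.58 × √23 = 2.7816
Critical value for a two-sided test at α = 0.025: z_{α/2} = 2.241.
Power = Φ(δ − 2.241) + Φ(−δ − 2.241) = Φ(0.540) + Φ(-5.023) = 0.7055 + 0.0000 = 0.7055.

Power ≈ 0.705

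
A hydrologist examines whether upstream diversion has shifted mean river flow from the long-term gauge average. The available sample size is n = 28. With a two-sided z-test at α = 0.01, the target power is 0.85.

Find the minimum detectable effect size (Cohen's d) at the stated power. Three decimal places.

Need Φ(δ − 2.576) = 0.85, so δ = 2.576 + 1.036 = 3.612.
(The second rejection-region term Φ(−δ − z_{α/2}) is negligible and dropped.)
δ = d·√n ⇒ d = δ/√n = 3.612/√28 = 0.6827.

d ≈ 0.683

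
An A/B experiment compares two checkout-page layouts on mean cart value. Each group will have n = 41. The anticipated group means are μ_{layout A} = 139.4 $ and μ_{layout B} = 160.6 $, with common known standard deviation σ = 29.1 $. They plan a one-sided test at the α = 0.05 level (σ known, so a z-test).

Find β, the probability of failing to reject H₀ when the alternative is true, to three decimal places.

Standardized effect: d = |μ_{layout A} − μ_{layout B}| / σ = |139.4 − 160.6| / 29.1 = 0.7285
Noncentrality parameter: δ = d·√(n/2) = 0.7285 × √(41/2) = 3.2985
One-sided α = 0.05 → critical value z_{0.05} = 1.645.
Power = Φ(δ − 1.645) = Φ(1.654) = 0.9509.
Type II error: β = 1 − power = 1 − 0.9509 = 0.0491.

β ≈ 0.049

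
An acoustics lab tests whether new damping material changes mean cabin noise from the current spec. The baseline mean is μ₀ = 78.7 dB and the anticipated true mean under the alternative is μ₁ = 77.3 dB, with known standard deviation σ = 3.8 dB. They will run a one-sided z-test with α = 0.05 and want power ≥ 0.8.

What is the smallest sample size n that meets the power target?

n = 46

Standardized effect: d = |μ₁ − μ₀| / σ = |77.3 − 78.7| / 3.8 = 0.3684
Set Φ(δ − 1.645) = 0.8; then δ − 1.645 = Φ⁻¹(0.8) = 0.842, giving δ = 2.486.
δ = d·√n ⇒ n = (δ/d)² = (2.486 / 0.3684)² = 45.55.
Round up to the next whole unit.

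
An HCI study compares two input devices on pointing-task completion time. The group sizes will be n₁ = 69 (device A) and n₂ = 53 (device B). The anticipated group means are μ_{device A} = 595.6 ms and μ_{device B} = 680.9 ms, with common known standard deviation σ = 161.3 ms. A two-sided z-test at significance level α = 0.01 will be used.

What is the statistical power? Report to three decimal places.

Power ≈ 0.625

Standardized effect: d = |μ_{device A} − μ_{device B}| / σ = |595.6 − 680.9| / 161.3 = 0.5288
Noncentrality parameter: δ = d / √(1/n₁ + 1/n₂) = 0.5288 / √(1/69 + 1/53) = 2.8953
Two-sided α = 0.01 → critical value z_{0.005} = 2.576.
Power = Φ(δ − 2.576) + Φ(−δ − 2.576) = Φ(0.319) + Φ(-5.471) = 0.6253 + 0.0000 = 0.6253.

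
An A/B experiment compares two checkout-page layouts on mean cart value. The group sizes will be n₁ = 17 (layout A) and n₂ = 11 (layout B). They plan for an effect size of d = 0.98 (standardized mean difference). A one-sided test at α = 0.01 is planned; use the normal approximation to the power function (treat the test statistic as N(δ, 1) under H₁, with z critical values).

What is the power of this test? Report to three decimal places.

Power ≈ 0.582

Noncentrality parameter: δ = d / √(1/n₁ + 1/n₂) = 0.98 / √(1/17 + 1/11) = 2.5326
Critical value for a one-sided test at α = 0.01: z_α = 2.326.
Power = P(Z > 2.326 − δ) = Φ(0.206) = 0.5817.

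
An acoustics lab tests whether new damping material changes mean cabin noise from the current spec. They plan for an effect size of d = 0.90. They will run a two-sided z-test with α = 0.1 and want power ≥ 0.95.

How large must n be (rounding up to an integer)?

n = 14

Set Φ(δ − 1.645) = 0.95; then δ − 1.645 = Φ⁻¹(0.95) = 1.645, giving δ = 3.290.
(Ignoring the negligible lower-tail rejection probability gives the usual closed-form inversion.)
δ = d·√n ⇒ n = (δ/d)² = (3.290 / 0.90)² = 13.36.
Round up to the next whole unit.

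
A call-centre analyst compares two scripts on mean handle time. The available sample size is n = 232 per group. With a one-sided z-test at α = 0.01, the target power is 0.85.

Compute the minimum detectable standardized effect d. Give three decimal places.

d ≈ 0.312

Required noncentrality: δ = z_{0.01} + z_{0.15} = 2.326 + 1.036 = 3.363.
δ = d·√(n/2) ⇒ d = δ/√(n/2) = 3.363/√(232/2) = 0.3122.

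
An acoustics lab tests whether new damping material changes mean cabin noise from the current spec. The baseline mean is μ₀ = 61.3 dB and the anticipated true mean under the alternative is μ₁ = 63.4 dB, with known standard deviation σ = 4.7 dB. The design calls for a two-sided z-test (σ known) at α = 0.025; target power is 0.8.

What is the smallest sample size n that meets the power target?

n = 48

Standardized effect: d = |μ₁ − μ₀| / σ = |63.4 − 61.3| / 4.7 = 0.4468
Set Φ(δ − 2.241) = 0.8; then δ − 2.241 = Φ⁻¹(0.8) = 0.842, giving δ = 3.083.
(Ignoring the negligible lower-tail rejection probability gives the usual closed-form inversion.)
δ = d·√n ⇒ n = (δ/d)² = (3.083 / 0.4468)² = 47.61.
Round up to the next whole unit.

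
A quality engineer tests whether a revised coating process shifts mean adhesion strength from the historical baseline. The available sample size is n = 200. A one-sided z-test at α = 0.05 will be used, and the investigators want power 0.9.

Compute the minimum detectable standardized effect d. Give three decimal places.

Required noncentrality: δ = z_{0.05} + z_{0.10} = 1.645 + 1.282 = 2.926.
δ = d·√n ⇒ d = δ/√n = 2.926/√200 = 0.2069.

d ≈ 0.207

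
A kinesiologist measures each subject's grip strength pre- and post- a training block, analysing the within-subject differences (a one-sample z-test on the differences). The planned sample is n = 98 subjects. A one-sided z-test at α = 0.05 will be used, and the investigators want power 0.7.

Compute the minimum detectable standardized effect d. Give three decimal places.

Required noncentrality: δ = z_{0.05} + z_{0.30} = 1.645 + 0.524 = 2.169.
δ = d·√n ⇒ d = δ/√n = 2.169/√98 = 0.2191.

d ≈ 0.219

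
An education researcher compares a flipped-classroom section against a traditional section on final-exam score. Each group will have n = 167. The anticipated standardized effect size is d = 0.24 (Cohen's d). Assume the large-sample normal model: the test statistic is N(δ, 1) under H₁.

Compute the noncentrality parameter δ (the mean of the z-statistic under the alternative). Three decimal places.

The noncentrality parameter scales effect size by the design's sample-size factor: δ = d·√(n/2) = 0.24 × √(167/2) = 2.1931

δ ≈ 2.193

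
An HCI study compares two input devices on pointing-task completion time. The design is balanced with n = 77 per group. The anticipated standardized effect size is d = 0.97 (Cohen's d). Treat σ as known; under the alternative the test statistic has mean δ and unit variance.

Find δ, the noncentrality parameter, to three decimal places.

δ ≈ 6.019

δ = d·√(n/2) = 0.97 × √(77/2) = 6.0187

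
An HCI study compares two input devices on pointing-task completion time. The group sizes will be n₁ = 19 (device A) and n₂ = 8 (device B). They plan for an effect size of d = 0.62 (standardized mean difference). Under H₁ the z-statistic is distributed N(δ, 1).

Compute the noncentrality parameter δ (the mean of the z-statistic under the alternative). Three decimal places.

δ ≈ 1.471

The noncentrality parameter scales effect size by the design's sample-size factor: δ = d / √(1/n₁ + 1/n₂) = 0.62 / √(1/19 + 1/8) = 1.4711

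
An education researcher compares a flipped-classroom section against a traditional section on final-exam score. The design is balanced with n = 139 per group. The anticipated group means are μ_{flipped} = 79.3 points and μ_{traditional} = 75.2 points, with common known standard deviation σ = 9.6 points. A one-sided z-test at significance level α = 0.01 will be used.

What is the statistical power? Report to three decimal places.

Power ≈ 0.891

Standardized effect: d = |μ_{flipped} − μ_{traditional}| / σ = |79.3 − 75.2| / 9.6 = 0.4271
Noncentrality parameter: λ = d·√(n/2) = 0.4271 × √(139/2) = 3.5605
One-sided α = 0.01 → critical value z_{0.01} = 2.326.
Power = P(Z > 2.326 − λ) = Φ(1.234) = 0.8914.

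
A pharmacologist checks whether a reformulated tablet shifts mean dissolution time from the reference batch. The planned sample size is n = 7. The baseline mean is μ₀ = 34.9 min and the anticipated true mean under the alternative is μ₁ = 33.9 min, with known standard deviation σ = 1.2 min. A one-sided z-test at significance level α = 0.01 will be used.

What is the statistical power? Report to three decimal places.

Standardized effect: d = |μ₁ − μ₀| / σ = |33.9 − 34.9| / 1.2 = 0.8333
Noncentrality parameter: δ = d·√n = 0.8333 × √7 = 2.2048
One-sided α = 0.01 → critical value z_{0.01} = 2.326.
Power = P(Z > 2.326 − δ) = Φ(-0.122) = 0.4516.

Power ≈ 0.452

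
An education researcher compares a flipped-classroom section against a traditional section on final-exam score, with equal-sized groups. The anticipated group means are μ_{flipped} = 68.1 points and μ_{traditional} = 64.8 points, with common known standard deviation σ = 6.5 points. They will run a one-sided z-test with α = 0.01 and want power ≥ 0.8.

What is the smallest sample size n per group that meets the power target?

Standardized effect: d = |μ_{flipped} − μ_{traditional}| / σ = |68.1 − 64.8| / 6.5 = 0.5077
For power 0.8 need Φ(δ − z_{0.01}) = 0.8, so δ = z_{0.01} + z_{0.20} = 2.326 + 0.842 = 3.168.
δ = d·√(n/2) ⇒ n = 2(δ/d)² = 2 × (3.168 / 0.5077)² = 77.87.
Round up to the next whole unit.

n = 78 per group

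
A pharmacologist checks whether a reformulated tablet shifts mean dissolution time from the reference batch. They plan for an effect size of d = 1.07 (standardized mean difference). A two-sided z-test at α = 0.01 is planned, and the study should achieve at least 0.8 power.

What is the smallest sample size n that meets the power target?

Set Φ(δ − 2.576) = 0.8; then δ − 2.576 = Φ⁻¹(0.8) = 0.842, giving δ = 3.417.
(The Φ(−δ − z_{α/2}) term is vanishingly small for δ > 0 and is dropped in the standard sample-size formula.)
δ = d·√n ⇒ n = (δ/d)² = (3.417 / 1.07)² = 10.20.
Rounding up, n = 11.

n = 11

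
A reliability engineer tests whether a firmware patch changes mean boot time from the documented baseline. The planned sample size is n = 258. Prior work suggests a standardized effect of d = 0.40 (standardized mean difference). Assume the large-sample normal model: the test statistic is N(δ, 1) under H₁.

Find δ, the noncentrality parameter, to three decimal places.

δ ≈ 6.425

The noncentrality parameter scales effect size by the design's sample-size factor: δ = d·√n = 0.40 × √258 = 6.4250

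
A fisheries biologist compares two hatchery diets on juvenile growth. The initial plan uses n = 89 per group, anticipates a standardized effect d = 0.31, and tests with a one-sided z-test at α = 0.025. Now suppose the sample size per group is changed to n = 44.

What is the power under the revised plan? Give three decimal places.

With n = 44 per group: δ = d·√(n/2) = 0.31 × √(44/2) = 1.4540. Critical value z_{0.025} = 1.960.
Revised power = P(Z > 1.960 − δ) = Φ(-0.506) = 0.3065.

Power ≈ 0.306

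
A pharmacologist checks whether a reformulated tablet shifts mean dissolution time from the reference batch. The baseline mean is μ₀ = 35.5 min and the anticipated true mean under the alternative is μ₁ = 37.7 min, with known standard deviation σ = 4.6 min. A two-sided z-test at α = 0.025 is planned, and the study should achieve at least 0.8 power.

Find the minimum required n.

Standardized effect: d = |μ₁ − μ₀| / σ = |37.7 − 35.5| / 4.6 = 0.4783
Set Φ(δ − 2.241) = 0.8; then δ − 2.241 = Φ⁻¹(0.8) = 0.842, giving δ = 3.083.
(The Φ(−δ − z_{α/2}) term is vanishingly small for δ > 0 and is dropped in the standard sample-size formula.)
δ = d·√n ⇒ n = (δ/d)² = (3.083 / 0.4783)² = 41.56.
Round up to the next whole unit.

n = 42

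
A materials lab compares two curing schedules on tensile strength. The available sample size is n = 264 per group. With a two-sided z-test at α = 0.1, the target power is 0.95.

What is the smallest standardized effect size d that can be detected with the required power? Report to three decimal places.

d ≈ 0.286

Need Φ(δ − 1.645) = 0.95, so δ = 1.645 + 1.645 = 3.290.
(The second rejection-region term Φ(−δ − z_{α/2}) is negligible and dropped.)
δ = d·√(n/2) ⇒ d = δ/√(n/2) = 3.290/√(264/2) = 0.2863.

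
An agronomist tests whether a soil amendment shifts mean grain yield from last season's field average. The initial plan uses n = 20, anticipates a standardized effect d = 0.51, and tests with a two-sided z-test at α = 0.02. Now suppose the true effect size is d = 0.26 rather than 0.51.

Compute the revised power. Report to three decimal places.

Power ≈ 0.123

With d = 0.26: δ = d·√n = 0.26 × √20 = 1.1628. Critical value z_{0.01} = 2.326.
Revised power = Φ(δ − 2.326) + Φ(−δ − 2.326) = Φ(-1.164) + Φ(-3.489) = 0.1223 + 0.0002 = 0.1225.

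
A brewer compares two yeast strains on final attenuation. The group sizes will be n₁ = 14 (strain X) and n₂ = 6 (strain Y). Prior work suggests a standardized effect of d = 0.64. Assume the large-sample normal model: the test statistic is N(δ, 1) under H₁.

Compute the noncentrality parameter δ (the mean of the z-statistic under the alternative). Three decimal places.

δ ≈ 1.312

The noncentrality parameter scales effect size by the design's sample-size factor: δ = d / √(1/n₁ + 1/n₂) = 0.64 / √(1/14 + 1/6) = 1.3116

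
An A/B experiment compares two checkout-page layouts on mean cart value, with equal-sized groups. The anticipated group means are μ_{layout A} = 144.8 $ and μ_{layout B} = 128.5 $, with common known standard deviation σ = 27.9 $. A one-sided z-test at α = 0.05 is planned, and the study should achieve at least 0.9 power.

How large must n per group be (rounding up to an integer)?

n = 51 per group

Standardized effect: d = |μ_{layout A} − μ_{layout B}| / σ = |144.8 − 128.5| / 27.9 = 0.5842
Set Φ(δ − 1.645) = 0.9; then δ − 1.645 = Φ⁻¹(0.9) = 1.282, giving δ = 2.926.
δ = d·√(n/2) ⇒ n = 2(δ/d)² = 2 × (2.926 / 0.5842)² = 50.18.
Rounding up, n = 51 per group.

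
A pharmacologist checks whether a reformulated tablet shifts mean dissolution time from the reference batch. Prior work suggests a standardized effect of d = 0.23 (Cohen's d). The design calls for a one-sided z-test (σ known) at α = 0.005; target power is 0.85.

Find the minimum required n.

n = 247

For power 0.85 need Φ(δ − z_{0.005}) = 0.85, so δ = z_{0.005} + z_{0.15} = 2.576 + 1.036 = 3.612.
δ = d·√n ⇒ n = (δ/d)² = (3.612 / 0.23)² = 246.66.
Round up to the next whole unit.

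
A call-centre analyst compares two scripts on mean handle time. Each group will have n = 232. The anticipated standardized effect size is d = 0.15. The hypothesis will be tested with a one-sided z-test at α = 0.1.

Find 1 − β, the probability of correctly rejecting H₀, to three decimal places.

Noncentrality parameter: δ = d·√(n/2) = 0.15 × √(232/2) = 1.6155
Critical value for a one-sided test at α = 0.1: z_α = 1.282.
Power = P(Z > 1.282 − δ) = Φ(0.334) = 0.6308.

Power ≈ 0.631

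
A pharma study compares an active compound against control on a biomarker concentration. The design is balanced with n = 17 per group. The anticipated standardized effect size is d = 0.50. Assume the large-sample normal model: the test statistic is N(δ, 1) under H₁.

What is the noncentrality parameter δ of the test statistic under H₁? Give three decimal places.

δ ≈ 1.458

δ = d·√(n/2) = 0.50 × √(17/2) = 1.4577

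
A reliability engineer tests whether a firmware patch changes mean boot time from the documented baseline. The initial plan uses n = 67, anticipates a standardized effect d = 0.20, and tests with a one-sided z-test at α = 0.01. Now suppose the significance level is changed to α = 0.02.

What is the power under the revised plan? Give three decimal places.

Power ≈ 0.338

δ = d·√n = 0.20 × √67 = 1.6371 (unchanged). New critical value: z_{0.02} = 2.054.
Revised power = P(Z > 2.054 − δ) = Φ(-0.417) = 0.3385.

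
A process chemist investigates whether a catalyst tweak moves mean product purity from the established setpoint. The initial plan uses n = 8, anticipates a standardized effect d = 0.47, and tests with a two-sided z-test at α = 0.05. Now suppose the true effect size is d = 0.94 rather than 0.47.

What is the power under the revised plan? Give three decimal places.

With d = 0.94: δ = d·√n = 0.94 × √8 = 2.6587. Critical value z_{0.025} = 1.960.
Revised power = Φ(δ − 1.960) + Φ(−δ − 1.960) = Φ(0.699) + Φ(-4.619) = 0.7576 + 0.0000 = 0.7577.

Power ≈ 0.758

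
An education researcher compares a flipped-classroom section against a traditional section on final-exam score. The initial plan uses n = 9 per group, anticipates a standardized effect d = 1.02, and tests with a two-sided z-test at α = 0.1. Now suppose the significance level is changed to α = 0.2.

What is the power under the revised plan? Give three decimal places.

Power ≈ 0.811

δ = d·√(n/2) = 1.02 × √(9/2) = 2.1637 (unchanged). New critical value: z_{0.1} = 1.282.
Revised power = Φ(δ − 1.282) + Φ(−δ − 1.282) = Φ(0.882) + Φ(-3.445) = 0.8112 + 0.0003 = 0.8114.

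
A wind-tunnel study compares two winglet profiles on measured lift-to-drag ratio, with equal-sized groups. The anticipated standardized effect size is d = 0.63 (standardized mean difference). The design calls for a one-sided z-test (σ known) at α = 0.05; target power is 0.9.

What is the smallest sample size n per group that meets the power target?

Set Φ(δ − 1.645) = 0.9; then δ − 1.645 = Φ⁻¹(0.9) = 1.282, giving δ = 2.926.
δ = d·√(n/2) ⇒ n = 2(δ/d)² = 2 × (2.926 / 0.63)² = 43.15.
Rounding up, n = 44 per group.

n = 44 per group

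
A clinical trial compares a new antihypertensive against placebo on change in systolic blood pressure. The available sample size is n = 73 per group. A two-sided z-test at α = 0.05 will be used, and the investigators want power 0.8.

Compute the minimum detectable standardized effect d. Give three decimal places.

d ≈ 0.464

Required noncentrality: δ = z_{0.025} + z_{0.20} = 1.960 + 0.842 = 2.802.
(Lower-tail contribution to power is negligible for δ > 0.)
δ = d·√(n/2) ⇒ d = δ/√(n/2) = 2.802/√(73/2) = 0.4637.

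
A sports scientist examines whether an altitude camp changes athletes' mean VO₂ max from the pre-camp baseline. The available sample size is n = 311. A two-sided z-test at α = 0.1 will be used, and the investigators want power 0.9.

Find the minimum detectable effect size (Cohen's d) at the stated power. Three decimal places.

Required noncentrality: δ = z_{0.05} + z_{0.10} = 1.645 + 1.282 = 2.926.
(Lower-tail contribution to power is negligible for δ > 0.)
δ = d·√n ⇒ d = δ/√n = 2.926/√311 = 0.1659.

d ≈ 0.166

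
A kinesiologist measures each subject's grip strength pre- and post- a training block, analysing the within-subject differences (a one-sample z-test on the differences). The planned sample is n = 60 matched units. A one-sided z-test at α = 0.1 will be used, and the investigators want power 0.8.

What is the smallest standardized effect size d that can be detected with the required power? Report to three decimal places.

d ≈ 0.274

Required noncentrality: δ = z_{0.1} + z_{0.20} = 1.282 + 0.842 = 2.123.
δ = d·√n ⇒ d = δ/√n = 2.123/√60 = 0.2741.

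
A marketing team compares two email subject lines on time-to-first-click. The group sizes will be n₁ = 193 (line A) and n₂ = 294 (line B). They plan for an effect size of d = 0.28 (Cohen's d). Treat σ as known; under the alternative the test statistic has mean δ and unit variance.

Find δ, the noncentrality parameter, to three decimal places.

δ = d / √(1/n₁ + 1/n₂) = 0.28 / √(1/193 + 1/294) = 3.0224

δ ≈ 3.022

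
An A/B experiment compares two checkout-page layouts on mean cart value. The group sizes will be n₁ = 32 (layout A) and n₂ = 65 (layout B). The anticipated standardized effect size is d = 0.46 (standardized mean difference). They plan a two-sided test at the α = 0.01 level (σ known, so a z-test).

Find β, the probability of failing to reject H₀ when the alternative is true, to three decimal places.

β ≈ 0.672

Noncentrality parameter: δ = d / √(1/n₁ + 1/n₂) = 0.46 / √(1/32 + 1/65) = 2.1301
Critical value for a two-sided test at α = 0.01: z_{α/2} = 2.576.
Power = Φ(δ − 2.576) + Φ(−δ − 2.576) = Φ(-0.446) + Φ(-4.706) = 0.3279 + 0.0000 = 0.3279.
Type II error: β = 1 − power = 1 − 0.3279 = 0.6721.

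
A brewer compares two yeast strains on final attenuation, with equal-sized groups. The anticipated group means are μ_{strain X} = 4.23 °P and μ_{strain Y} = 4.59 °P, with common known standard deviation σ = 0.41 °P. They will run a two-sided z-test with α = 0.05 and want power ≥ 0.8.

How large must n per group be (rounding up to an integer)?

Standardized effect: d = |μ_{strain X} − μ_{strain Y}| / σ = |4.23 − 4.59| / 0.41 = 0.8780
Set Φ(δ − 1.960) = 0.8; then δ − 1.960 = Φ⁻¹(0.8) = 0.842, giving δ = 2.802.
(The Φ(−δ − z_{α/2}) term is vanishingly small for δ > 0 and is dropped in the standard sample-size formula.)
δ = d·√(n/2) ⇒ n = 2(δ/d)² = 2 × (2.802 / 0.8780)² = 20.36.
Rounding up, n = 21 per group.

n = 21 per group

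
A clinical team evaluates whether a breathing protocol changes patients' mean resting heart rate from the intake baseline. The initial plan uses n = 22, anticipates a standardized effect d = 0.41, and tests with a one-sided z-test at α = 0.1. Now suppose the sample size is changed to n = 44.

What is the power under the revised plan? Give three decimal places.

With n = 44: δ = d·√n = 0.41 × √44 = 2.7196. Critical value z_{0.1} = 1.282.
Revised power = Φ(δ − 1.282) = Φ(1.438) = 0.9248.

Power ≈ 0.925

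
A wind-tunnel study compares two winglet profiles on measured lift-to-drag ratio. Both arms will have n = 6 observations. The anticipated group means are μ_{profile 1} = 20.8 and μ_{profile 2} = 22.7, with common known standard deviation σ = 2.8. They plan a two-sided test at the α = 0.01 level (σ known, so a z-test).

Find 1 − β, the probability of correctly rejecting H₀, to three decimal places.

Power ≈ 0.081

Standardized effect: d = |μ_{profile 1} − μ_{profile 2}| / σ = |20.8 − 22.7| / 2.8 = 0.6786
Noncentrality parameter: δ = d·√(n/2) = 0.6786 × √(6/2) = 1.1753
Two-sided α = 0.01 → critical value z_{0.005} = 2.576.
Power = Φ(δ − 2.576) + Φ(−δ − 2.576) = Φ(-1.401) + Φ(-3.751) = 0.0807 + 0.0001 = 0.0808.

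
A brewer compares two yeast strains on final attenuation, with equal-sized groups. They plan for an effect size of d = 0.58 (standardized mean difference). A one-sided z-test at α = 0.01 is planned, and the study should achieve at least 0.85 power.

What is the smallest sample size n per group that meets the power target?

For power 0.85 need Φ(δ − z_{0.01}) = 0.85, so δ = z_{0.01} + z_{0.15} = 2.326 + 1.036 = 3.363.
δ = d·√(n/2) ⇒ n = 2(δ/d)² = 2 × (3.363 / 0.58)² = 67.23.
Rounding up, n = 68 per group.

n = 68 per group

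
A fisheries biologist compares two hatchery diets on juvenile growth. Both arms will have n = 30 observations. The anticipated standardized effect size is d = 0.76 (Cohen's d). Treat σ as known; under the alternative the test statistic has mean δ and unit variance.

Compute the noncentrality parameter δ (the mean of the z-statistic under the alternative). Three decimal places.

δ ≈ 2.943

The noncentrality parameter scales effect size by the design's sample-size factor: δ = d·√(n/2) = 0.76 × √(30/2) = 2.9435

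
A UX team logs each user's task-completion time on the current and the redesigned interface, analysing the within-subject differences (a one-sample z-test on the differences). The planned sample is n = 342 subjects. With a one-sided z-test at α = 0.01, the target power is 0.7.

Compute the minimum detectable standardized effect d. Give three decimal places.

Required noncentrality: δ = z_{0.01} + z_{0.30} = 2.326 + 0.524 = 2.851.
δ = d·√n ⇒ d = δ/√n = 2.851/√342 = 0.1542.

d ≈ 0.154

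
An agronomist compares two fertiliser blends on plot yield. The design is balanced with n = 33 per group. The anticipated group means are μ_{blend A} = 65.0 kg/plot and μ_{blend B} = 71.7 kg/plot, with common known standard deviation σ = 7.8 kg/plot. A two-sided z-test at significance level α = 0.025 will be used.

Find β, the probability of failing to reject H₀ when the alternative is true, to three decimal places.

Standardized effect: d = |μ_{blend A} − μ_{blend B}| / σ = |65.0 − 71.7| / 7.8 = 0.8590
Noncentrality parameter: δ = d·√(n/2) = 0.8590 × √(33/2) = 3.4892
Two-sided α = 0.025 → critical value z_{0.0125} = 2.241.
Power = Φ(δ − 2.241) + Φ(−δ − 2.241) = Φ(1.248) + Φ(-5.731) = 0.8939 + 0.0000 = 0.8939.
Type II error: β = 1 − power = 1 − 0.8939 = 0.1061.

β ≈ 0.106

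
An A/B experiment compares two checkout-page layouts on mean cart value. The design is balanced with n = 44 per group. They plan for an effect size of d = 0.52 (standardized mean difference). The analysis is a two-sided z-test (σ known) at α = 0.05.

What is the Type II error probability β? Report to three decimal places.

β ≈ 0.316

Noncentrality parameter: δ = d·√(n/2) = 0.52 × √(44/2) = 2.4390
Two-sided α = 0.05 → critical value z_{0.025} = 1.960.
Power = Φ(δ − 1.960) + Φ(−δ − 1.960) = Φ(0.479) + Φ(-4.399) = 0.6840 + 0.0000 = 0.6841.
Type II error: β = 1 − power = 1 − 0.6841 = 0.3159.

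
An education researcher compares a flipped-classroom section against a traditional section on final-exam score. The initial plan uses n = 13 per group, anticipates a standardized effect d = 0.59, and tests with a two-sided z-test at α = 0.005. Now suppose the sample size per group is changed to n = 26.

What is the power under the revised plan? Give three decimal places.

With n = 26 per group: δ = d·√(n/2) = 0.59 × √(26/2) = 2.1273. Critical value z_{0.0025} = 2.807.
Revised power = Φ(δ − 2.807) + Φ(−δ − 2.807) = Φ(-0.680) + Φ(-4.934) = 0.2483 + 0.0000 = 0.2483.

Power ≈ 0.248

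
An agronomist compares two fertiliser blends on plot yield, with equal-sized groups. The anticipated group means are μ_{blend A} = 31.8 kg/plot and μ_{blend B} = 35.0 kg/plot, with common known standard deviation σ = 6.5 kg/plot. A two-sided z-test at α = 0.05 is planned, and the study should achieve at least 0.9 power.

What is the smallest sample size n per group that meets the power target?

n = 87 per group

Standardized effect: d = |μ_{blend A} − μ_{blend B}| / σ = |31.8 − 35.0| / 6.5 = 0.4923
Set Φ(δ − 1.960) = 0.9; then δ − 1.960 = Φ⁻¹(0.9) = 1.282, giving δ = 3.242.
(Ignoring the negligible lower-tail rejection probability gives the usual closed-form inversion.)
δ = d·√(n/2) ⇒ n = 2(δ/d)² = 2 × (3.242 / 0.4923)² = 86.71.
Round up to the next whole unit.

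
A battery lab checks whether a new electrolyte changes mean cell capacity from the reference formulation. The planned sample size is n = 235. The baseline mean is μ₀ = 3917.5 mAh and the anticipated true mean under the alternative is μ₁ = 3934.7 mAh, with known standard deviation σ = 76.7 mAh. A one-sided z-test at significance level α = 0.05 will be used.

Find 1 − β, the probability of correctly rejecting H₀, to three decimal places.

Power ≈ 0.964

Standardized effect: d = |μ₁ − μ₀| / σ = |3934.7 − 3917.5| / 76.7 = 0.2243
Noncentrality parameter: λ = d·√n = 0.2243 × √235 = 3.4377
Critical value for a one-sided test at α = 0.05: z_α = 1.645.
Power = P(Z > 1.645 − λ) = Φ(1.793) = 0.9635.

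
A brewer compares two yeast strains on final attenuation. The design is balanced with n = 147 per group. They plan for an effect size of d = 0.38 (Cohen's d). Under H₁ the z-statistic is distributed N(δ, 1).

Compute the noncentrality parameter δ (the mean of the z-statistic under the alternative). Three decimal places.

The noncentrality parameter scales effect size by the design's sample-size factor: δ = d·√(n/2) = 0.38 × √(147/2) = 3.2578

δ ≈ 3.258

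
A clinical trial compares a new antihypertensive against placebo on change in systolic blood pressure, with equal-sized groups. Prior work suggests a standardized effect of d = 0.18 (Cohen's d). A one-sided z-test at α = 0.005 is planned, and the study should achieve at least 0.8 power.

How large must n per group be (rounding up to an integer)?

Set Φ(δ − 2.576) = 0.8; then δ − 2.576 = Φ⁻¹(0.8) = 0.842, giving δ = 3.417.
δ = d·√(n/2) ⇒ n = 2(δ/d)² = 2 × (3.417 / 0.18)² = 720.92.
Round up to the next whole unit.

n = 721 per group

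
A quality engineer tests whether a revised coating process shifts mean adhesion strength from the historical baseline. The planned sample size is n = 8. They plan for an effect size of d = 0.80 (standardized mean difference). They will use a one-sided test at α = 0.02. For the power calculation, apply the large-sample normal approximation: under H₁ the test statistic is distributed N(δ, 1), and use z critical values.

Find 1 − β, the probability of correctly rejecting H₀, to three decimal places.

Power ≈ 0.583

Noncentrality parameter: δ = d·√n = 0.80 × √8 = 2.2627
Critical value for a one-sided test at α = 0.02: z_α = 2.054.
Power = Φ(δ − 2.054) = Φ(0.209) = 0.5828.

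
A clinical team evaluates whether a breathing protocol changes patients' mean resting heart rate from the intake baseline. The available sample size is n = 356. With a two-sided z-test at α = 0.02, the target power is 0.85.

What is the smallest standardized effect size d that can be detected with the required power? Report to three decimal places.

d ≈ 0.178

Required noncentrality: δ = z_{0.01} + z_{0.15} = 2.326 + 1.036 = 3.363.
(The second rejection-region term Φ(−δ − z_{α/2}) is negligible and dropped.)
δ = d·√n ⇒ d = δ/√n = 3.363/√356 = 0.1782.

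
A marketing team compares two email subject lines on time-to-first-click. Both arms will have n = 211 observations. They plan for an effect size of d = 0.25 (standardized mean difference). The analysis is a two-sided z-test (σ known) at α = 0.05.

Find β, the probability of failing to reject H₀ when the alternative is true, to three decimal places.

Noncentrality parameter: λ = d·√(n/2) = 0.25 × √(211/2) = 2.5678
Critical value for a two-sided test at α = 0.05: z_{α/2} = 1.960.
Power = Φ(λ − 1.960) + Φ(−λ − 1.960) = Φ(0.608) + Φ(-4.528) = 0.7284 + 0.0000 = 0.7284.
Type II error: β = 1 − power = 1 − 0.7284 = 0.2716.

β ≈ 0.272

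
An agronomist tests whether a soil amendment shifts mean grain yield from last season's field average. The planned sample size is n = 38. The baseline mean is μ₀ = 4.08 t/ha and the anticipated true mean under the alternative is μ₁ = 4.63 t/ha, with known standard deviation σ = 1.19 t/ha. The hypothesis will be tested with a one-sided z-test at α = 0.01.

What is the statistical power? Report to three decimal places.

Power ≈ 0.699

Standardized effect: d = |μ₁ − μ₀| / σ = |4.63 − 4.08| / 1.19 = 0.4622
Noncentrality parameter: δ = d·√n = 0.4622 × √38 = 2.8491
One-sided α = 0.01 → critical value z_{0.01} = 2.326.
Power = P(Z > 2.326 − δ) = Φ(0.523) = 0.6994.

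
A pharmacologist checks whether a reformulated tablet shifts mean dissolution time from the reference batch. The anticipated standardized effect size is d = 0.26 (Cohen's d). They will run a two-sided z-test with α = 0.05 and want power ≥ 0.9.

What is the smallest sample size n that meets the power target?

For power 0.9 need Φ(δ − z_{0.025}) = 0.9, so δ = z_{0.025} + z_{0.10} = 1.960 + 1.282 = 3.242.
(The Φ(−δ − z_{α/2}) term is vanishingly small for δ > 0 and is dropped in the standard sample-size formula.)
δ = d·√n ⇒ n = (δ/d)² = (3.242 / 0.26)² = 155.44.
Rounding up, n = 156.

n = 156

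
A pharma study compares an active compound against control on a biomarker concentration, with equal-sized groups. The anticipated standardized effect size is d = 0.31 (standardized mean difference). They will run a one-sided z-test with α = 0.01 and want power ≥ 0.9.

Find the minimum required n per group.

n = 271 per group

Set Φ(δ − 2.326) = 0.9; then δ − 2.326 = Φ⁻¹(0.9) = 1.282, giving δ = 3.608.
δ = d·√(n/2) ⇒ n = 2(δ/d)² = 2 × (3.608 / 0.31)² = 270.90.
Rounding up, n = 271 per group.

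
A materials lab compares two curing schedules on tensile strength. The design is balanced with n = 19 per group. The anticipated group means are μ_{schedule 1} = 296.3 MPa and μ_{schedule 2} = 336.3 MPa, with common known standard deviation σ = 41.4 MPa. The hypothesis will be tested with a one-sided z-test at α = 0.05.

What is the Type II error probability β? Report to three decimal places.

Standardized effect: d = |μ_{schedule 1} − μ_{schedule 2}| / σ = |296.3 − 336.3| / 41.4 = 0.9662
Noncentrality parameter: δ = d·√(n/2) = 0.9662 × √(19/2) = 2.9780
Critical value for a one-sided test at α = 0.05: z_α = 1.645.
Power = P(Z > 1.645 − δ) = Φ(1.333) = 0.9088.
Type II error: β = 1 − power = 1 − 0.9088 = 0.0912.

β ≈ 0.091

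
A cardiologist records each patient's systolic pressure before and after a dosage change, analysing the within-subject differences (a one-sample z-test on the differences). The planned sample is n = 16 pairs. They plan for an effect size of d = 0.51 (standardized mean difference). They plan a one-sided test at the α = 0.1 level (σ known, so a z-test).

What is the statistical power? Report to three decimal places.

Noncentrality parameter: δ = d·√n = 0.51 × √16 = 2.0400
Critical value for a one-sided test at α = 0.1: z_α = 1.282.
Power = Φ(δ − 1.282) = Φ(0.758) = 0.7759.

Power ≈ 0.776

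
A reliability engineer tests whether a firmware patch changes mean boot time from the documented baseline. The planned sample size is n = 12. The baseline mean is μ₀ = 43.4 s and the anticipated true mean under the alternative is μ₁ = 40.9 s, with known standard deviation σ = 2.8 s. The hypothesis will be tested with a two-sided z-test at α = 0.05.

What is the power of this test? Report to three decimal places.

Standardized effect: d = |μ₁ − μ₀| / σ = |40.9 − 43.4| / 2.8 = 0.8929
Noncentrality parameter: λ = d·√n = 0.8929 × √12 = 3.0929
Two-sided α = 0.05 → critical value z_{0.025} = 1.960.
Power = Φ(λ − 1.960) + Φ(−λ − 1.960) = Φ(1.133) + Φ(-5.053) = 0.8714 + 0.0000 = 0.8714.

Power ≈ 0.871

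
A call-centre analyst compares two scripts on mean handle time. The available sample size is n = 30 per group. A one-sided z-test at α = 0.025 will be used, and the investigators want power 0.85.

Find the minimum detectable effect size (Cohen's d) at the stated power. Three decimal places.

d ≈ 0.774

Required noncentrality: δ = z_{0.025} + z_{0.15} = 1.960 + 1.036 = 2.996.
δ = d·√(n/2) ⇒ d = δ/√(n/2) = 2.996/√(30/2) = 0.7737.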